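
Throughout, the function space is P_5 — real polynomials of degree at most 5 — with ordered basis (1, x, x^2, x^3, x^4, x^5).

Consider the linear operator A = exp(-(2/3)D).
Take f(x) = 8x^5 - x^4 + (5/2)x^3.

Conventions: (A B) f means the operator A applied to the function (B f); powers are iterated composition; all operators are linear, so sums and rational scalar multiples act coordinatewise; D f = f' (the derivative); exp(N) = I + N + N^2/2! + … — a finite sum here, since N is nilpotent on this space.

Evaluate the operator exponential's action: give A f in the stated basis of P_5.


the result is g(x) = 8x^5 - (83/3)x^4 + (733/18)x^3 - (847/27)x^2 + (1006/81)x - 484/243

order-1 term: -(80/3)x^4 + (8/3)x^3 - 5x^2
order-2 term: (320/9)x^3 - (8/3)x^2 + (10/3)x
order-3 term: -(640/27)x^2 + (32/27)x - 20/27
order-4 term: (640/81)x - 16/81
order-5 term: -256/243
the series for exp(-(2/3)D) f terminates at order 5
exp(-(2/3)D) f = 8x^5 - (83/3)x^4 + (733/18)x^3 - (847/27)x^2 + (1006/81)x - 484/243


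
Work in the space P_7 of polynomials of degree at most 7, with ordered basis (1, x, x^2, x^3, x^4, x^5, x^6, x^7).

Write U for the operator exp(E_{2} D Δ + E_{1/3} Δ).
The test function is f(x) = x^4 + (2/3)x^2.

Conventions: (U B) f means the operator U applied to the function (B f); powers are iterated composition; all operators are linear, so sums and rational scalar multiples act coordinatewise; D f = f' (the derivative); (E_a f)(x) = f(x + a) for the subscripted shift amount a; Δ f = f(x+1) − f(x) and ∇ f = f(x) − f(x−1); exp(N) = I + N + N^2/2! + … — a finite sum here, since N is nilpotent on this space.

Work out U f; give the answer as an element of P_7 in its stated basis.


order-1 term: 4x^3 + 22x^2 + (212/3)x + 2203/27
order-2 term: 6x^2 + 44x + 331/3
order-3 term: 4x + 22
order-4 term: 1
the series for exp(E_{2} D Δ + E_{1/3} Δ) f terminates at order 4
exp(E_{2} D Δ + E_{1/3} Δ) f = x^4 + 4x^3 + (86/3)x^2 + (356/3)x + 5803/27

g(x) = x^4 + 4x^3 + (86/3)x^2 + (356/3)x + 5803/27


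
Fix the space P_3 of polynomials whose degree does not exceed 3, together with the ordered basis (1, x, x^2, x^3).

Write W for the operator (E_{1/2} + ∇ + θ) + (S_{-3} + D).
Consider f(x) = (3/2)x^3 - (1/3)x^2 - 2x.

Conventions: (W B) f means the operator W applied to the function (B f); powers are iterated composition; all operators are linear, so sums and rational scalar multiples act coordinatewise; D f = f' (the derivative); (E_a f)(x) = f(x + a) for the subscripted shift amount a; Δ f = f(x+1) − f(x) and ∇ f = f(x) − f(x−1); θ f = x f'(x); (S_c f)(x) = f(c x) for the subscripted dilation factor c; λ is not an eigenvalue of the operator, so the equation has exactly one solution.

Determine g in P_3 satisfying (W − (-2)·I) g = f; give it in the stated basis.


the image equals g(x) = -(1/14)x^3 + (17/1176)x^2 - (1313/588)x + 26689/18816

write g with unknown coordinates in the stated basis and equate coefficients in (W − (-2)·I) g = f
solving from the highest basis element down gives g = -(1/14)x^3 + (17/1176)x^2 - (1313/588)x + 26689/18816
check: W g = (23/14)x^3 - (71/196)x^2 + (725/294)x - 26689/9408
so W g − (-2)·g = (3/2)x^3 - (1/3)x^2 - 2x = f ✓


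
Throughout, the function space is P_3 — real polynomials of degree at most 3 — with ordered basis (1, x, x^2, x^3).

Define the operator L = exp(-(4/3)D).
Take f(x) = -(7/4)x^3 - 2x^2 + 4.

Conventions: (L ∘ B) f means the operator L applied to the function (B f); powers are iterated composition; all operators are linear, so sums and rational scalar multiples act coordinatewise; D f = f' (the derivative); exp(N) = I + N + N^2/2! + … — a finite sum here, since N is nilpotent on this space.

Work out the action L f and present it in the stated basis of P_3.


g(x) = -(7/4)x^3 + 5x^2 - 4x + 124/27

order-1 term: 7x^2 + (16/3)x
order-2 term: -(28/3)x - 32/9
order-3 term: 112/27
the series for exp(-(4/3)D) f terminates at order 3
exp(-(4/3)D) f = -(7/4)x^3 + 5x^2 - 4x + 124/27


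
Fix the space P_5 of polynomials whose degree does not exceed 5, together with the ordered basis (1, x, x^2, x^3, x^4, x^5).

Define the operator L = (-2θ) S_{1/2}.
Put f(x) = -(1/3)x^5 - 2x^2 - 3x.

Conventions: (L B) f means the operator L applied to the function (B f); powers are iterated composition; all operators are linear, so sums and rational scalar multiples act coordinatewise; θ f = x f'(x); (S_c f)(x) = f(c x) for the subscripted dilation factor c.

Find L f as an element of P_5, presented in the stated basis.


the image equals g(x) = (5/48)x^5 + 2x^2 + 3x

S_{1/2} f = -(1/96)x^5 - (1/2)x^2 - (3/2)x
θ S_{1/2} f = -(5/96)x^5 - x^2 - (3/2)x
(-2θ) S_{1/2} f = (5/48)x^5 + 2x^2 + 3x


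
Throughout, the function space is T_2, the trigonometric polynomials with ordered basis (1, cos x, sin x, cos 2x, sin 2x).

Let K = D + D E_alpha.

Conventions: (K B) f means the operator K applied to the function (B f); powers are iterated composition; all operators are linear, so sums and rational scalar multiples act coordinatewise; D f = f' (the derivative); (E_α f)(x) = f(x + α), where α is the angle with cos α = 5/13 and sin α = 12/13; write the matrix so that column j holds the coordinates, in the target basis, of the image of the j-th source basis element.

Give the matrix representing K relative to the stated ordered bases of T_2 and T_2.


image of 1: 0
image of cos x: -(12/13)cos x - (18/13)sin x
image of sin x: (18/13)cos x - (12/13)sin x
image of cos 2x: -(240/169)cos 2x - (100/169)sin 2x
image of sin 2x: (100/169)cos 2x - (240/169)sin 2x
each image's coordinates form column j of the matrix

the matrix is [[0, 0, 0, 0, 0]; [0, -12/13, 18/13, 0, 0]; [0, -18/13, -12/13, 0, 0]; [0, 0, 0, -240/169, 100/169]; [0, 0, 0, -100/169, -240/169]] (rows listed top to bottom)


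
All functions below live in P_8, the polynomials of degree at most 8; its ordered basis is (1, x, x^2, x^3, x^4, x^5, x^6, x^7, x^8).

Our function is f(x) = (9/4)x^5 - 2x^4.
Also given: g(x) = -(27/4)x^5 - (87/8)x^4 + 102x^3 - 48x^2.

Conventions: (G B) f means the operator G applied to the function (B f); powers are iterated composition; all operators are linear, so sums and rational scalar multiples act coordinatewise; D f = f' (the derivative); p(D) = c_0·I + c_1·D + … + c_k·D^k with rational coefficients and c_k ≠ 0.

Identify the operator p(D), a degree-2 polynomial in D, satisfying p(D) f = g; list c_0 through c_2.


p(D) = -3·I − (3/2)·D + 2·D^2, i.e. c_0 = -3, c_1 = -3/2, c_2 = 2

D^0 f = (9/4)x^5 - 2x^4
D^1 f = (45/4)x^4 - 8x^3
D^2 f = 45x^3 - 24x^2
matching coefficients of g against c_0 f + c_1 Df + … from the top degree down determines the c_i
solution: c_0 = -3, c_1 = -3/2, c_2 = 2


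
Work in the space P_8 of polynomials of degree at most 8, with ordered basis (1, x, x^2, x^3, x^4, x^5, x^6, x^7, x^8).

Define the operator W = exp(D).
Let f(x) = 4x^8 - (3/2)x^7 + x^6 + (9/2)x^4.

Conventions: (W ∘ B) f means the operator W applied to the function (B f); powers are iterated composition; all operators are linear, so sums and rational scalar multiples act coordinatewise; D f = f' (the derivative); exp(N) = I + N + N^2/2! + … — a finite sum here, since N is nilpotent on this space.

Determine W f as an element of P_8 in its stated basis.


order-1 term: 32x^7 - (21/2)x^6 + 6x^5 + 18x^3
order-2 term: 112x^6 - (63/2)x^5 + 15x^4 + 27x^2
order-3 term: 224x^5 - (105/2)x^4 + 20x^3 + 18x
order-4 term: 280x^4 - (105/2)x^3 + 15x^2 + 9/2
order-5 term: 224x^3 - (63/2)x^2 + 6x
order-6 term: 112x^2 - (21/2)x + 1
order-7 term: 32x - 3/2
order-8 term: 4
the series for exp(D) f terminates at order 8
exp(D) f = 4x^8 + (61/2)x^7 + (205/2)x^6 + (397/2)x^5 + 247x^4 + (419/2)x^3 + (245/2)x^2 + (91/2)x + 8

the result is g(x) = 4x^8 + (61/2)x^7 + (205/2)x^6 + (397/2)x^5 + 247x^4 + (419/2)x^3 + (245/2)x^2 + (91/2)x + 8


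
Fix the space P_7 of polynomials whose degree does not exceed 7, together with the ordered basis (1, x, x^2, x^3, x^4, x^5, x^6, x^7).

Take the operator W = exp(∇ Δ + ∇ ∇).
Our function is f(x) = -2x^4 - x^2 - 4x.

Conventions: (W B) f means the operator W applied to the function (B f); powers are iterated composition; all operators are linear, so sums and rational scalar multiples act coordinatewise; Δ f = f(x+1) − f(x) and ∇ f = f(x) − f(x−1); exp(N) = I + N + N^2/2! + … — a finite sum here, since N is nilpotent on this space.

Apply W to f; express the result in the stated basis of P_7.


order-1 term: -48x^2 + 48x - 36
order-2 term: -96
the series for exp(∇ Δ + ∇ ∇) f terminates at order 2
exp(∇ Δ + ∇ ∇) f = -2x^4 - 49x^2 + 44x - 132

the image equals g(x) = -2x^4 - 49x^2 + 44x - 132


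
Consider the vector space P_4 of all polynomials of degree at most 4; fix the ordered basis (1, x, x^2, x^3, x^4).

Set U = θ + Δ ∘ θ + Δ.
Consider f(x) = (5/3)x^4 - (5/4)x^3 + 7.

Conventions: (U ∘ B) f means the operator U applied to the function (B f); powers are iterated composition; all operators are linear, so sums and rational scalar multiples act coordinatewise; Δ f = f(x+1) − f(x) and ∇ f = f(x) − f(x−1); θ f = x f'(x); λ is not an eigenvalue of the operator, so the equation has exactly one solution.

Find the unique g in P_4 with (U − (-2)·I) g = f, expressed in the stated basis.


g(x) = (5/18)x^4 - (49/36)x^3 + 2x^2 - (11/27)x + 317/108

write g with unknown coordinates in the stated basis and equate coefficients in (U − (-2)·I) g = f
solving from the highest basis element down gives g = (5/18)x^4 - (49/36)x^3 + 2x^2 - (11/27)x + 317/108
check: U g = (10/9)x^4 + (53/36)x^3 - 4x^2 + (22/27)x + 61/54
so U g − (-2)·g = (5/3)x^4 - (5/4)x^3 + 7 = f ✓


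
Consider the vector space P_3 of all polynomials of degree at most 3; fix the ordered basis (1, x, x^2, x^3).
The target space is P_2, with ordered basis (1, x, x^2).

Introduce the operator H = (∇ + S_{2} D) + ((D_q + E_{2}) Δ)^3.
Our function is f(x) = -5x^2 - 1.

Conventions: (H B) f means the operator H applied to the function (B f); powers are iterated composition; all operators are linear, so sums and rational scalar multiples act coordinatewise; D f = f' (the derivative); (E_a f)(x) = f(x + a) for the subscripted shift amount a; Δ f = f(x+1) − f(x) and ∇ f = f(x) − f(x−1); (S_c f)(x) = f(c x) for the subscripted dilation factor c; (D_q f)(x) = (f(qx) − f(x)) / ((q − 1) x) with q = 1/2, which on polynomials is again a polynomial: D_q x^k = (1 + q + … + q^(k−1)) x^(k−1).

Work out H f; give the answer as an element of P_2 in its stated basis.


g(x) = -30x + 5

∇ f = -10x + 5
D f = -10x
S_{2} D f = -20x
(∇ + S_{2} D) f = -30x + 5
Δ f = -10x - 5
D_q Δ f = -10
E_{2} Δ f = -10x - 25
(D_q + E_{2}) Δ f = -10x - 35
Δ ((D_q + E_{2}) Δ) f = -10
D_q Δ ((D_q + E_{2}) Δ) f = 0
E_{2} Δ ((D_q + E_{2}) Δ) f = -10
(D_q + E_{2}) Δ ((D_q + E_{2}) Δ) f = -10
Δ ((D_q + E_{2}) Δ) ((D_q + E_{2}) Δ) f = 0
D_q Δ ((D_q + E_{2}) Δ) ((D_q + E_{2}) Δ) f = 0
E_{2} Δ ((D_q + E_{2}) Δ) ((D_q + E_{2}) Δ) f = 0
(D_q + E_{2}) Δ ((D_q + E_{2}) Δ) ((D_q + E_{2}) Δ) f = 0
((∇ + S_{2} D) + ((D_q + E_{2}) Δ)^3) f = -30x + 5


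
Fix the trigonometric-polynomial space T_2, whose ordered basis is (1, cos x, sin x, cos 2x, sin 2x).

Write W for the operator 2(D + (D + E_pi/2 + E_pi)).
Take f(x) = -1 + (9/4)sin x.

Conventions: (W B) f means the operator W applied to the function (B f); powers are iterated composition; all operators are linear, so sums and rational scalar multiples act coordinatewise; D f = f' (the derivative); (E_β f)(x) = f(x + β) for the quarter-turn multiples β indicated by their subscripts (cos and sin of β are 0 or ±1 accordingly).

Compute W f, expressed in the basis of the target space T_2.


D f = (9/4)cos x
D f = (9/4)cos x
E_pi/2 f = -1 + (9/4)cos x
E_pi f = -1 - (9/4)sin x
(D + E_pi/2 + E_pi) f = -2 + (9/2)cos x - (9/4)sin x
(D + (D + E_pi/2 + E_pi)) f = -2 + (27/4)cos x - (9/4)sin x
(2(D + (D + E_pi/2 + E_pi))) f = -4 + (27/2)cos x - (9/2)sin x

the result is g(x) = -4 + (27/2)cos x - (9/2)sin x


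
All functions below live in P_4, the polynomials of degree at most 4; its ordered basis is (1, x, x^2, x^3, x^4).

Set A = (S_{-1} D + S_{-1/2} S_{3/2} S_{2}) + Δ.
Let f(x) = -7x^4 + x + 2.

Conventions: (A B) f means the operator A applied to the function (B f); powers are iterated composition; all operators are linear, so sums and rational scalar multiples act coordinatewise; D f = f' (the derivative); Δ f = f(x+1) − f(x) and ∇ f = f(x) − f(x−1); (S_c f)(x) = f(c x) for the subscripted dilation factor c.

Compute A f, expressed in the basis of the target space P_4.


g(x) = -(567/16)x^4 - 42x^2 - (59/2)x - 3

D f = -28x^3 + 1
S_{-1} D f = 28x^3 + 1
S_{2} f = -112x^4 + 2x + 2
S_{3/2} S_{2} f = -567x^4 + 3x + 2
S_{-1/2} S_{3/2} S_{2} f = -(567/16)x^4 - (3/2)x + 2
(S_{-1} D + S_{-1/2} S_{3/2} S_{2}) f = -(567/16)x^4 + 28x^3 - (3/2)x + 3
Δ f = -28x^3 - 42x^2 - 28x - 6
((S_{-1} D + S_{-1/2} S_{3/2} S_{2}) + Δ) f = -(567/16)x^4 - 42x^2 - (59/2)x - 3


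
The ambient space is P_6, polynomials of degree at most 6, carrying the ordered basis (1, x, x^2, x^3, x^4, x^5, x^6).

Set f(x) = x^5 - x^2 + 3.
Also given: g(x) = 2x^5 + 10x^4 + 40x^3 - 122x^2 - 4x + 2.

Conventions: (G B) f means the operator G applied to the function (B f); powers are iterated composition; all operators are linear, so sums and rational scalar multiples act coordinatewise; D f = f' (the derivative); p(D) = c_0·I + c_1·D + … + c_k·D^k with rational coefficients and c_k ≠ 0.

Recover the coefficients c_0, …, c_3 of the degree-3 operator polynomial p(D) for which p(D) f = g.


c_0 = 2, c_1 = 2, c_2 = 2, c_3 = -2

D^0 f = x^5 - x^2 + 3
D^1 f = 5x^4 - 2x
D^2 f = 20x^3 - 2
D^3 f = 60x^2
matching coefficients of g against c_0 f + c_1 Df + … from the top degree down determines the c_i
solution: c_0 = 2, c_1 = 2, c_2 = 2, c_3 = -2


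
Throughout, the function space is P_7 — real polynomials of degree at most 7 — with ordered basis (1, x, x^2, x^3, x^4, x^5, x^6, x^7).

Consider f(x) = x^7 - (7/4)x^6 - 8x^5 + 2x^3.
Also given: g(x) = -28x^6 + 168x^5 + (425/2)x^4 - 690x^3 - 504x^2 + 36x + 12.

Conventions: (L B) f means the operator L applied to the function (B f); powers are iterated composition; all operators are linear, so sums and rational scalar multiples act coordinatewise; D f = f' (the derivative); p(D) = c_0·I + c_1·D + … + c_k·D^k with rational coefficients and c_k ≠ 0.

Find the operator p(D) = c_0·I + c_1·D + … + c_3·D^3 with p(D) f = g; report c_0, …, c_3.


D^0 f = x^7 - (7/4)x^6 - 8x^5 + 2x^3
D^1 f = 7x^6 - (21/2)x^5 - 40x^4 + 6x^2
D^2 f = 42x^5 - (105/2)x^4 - 160x^3 + 12x
D^3 f = 210x^4 - 210x^3 - 480x^2 + 12
matching coefficients of g against c_0 f + c_1 Df + … from the top degree down determines the c_i
solution: c_0 = 0, c_1 = -4, c_2 = 3, c_3 = 1

c_0 = 0, c_1 = -4, c_2 = 3, c_3 = 1


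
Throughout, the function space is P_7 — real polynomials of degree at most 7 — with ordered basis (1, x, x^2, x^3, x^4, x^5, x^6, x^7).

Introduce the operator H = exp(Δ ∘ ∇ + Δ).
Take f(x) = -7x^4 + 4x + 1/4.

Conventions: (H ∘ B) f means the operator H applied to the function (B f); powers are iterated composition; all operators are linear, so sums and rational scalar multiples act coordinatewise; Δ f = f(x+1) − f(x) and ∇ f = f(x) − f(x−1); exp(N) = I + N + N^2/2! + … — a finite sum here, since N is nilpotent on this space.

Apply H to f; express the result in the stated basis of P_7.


order-1 term: -28x^3 - 126x^2 - 28x - 17
order-2 term: -42x^2 - 252x - 217
order-3 term: -28x - 126
order-4 term: -7
the series for exp(Δ ∘ ∇ + Δ) f terminates at order 4
exp(Δ ∘ ∇ + Δ) f = -7x^4 - 28x^3 - 168x^2 - 304x - 1467/4

g(x) = -7x^4 - 28x^3 - 168x^2 - 304x - 1467/4


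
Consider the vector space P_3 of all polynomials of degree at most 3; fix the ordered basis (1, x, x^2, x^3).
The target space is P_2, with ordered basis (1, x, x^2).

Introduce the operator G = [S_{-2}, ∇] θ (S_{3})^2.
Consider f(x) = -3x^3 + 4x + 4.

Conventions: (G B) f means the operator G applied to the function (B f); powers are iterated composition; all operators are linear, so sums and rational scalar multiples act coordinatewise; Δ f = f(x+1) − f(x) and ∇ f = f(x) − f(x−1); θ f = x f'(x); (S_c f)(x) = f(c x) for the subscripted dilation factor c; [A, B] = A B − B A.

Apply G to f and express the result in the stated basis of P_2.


S_{3} f = -81x^3 + 12x + 4
S_{3} S_{3} f = -2187x^3 + 36x + 4
θ (S_{3})^2 f = -6561x^3 + 36x
∇ θ (S_{3})^2 f = -19683x^2 + 19683x - 6525
S_{-2} ∇ θ (S_{3})^2 f = -78732x^2 - 39366x - 6525
S_{-2} θ (S_{3})^2 f = 52488x^3 - 72x
∇ S_{-2} θ (S_{3})^2 f = 157464x^2 - 157464x + 52416
[S_{-2}, ∇] θ (S_{3})^2 f = -236196x^2 + 118098x - 58941

the image equals g(x) = -236196x^2 + 118098x - 58941


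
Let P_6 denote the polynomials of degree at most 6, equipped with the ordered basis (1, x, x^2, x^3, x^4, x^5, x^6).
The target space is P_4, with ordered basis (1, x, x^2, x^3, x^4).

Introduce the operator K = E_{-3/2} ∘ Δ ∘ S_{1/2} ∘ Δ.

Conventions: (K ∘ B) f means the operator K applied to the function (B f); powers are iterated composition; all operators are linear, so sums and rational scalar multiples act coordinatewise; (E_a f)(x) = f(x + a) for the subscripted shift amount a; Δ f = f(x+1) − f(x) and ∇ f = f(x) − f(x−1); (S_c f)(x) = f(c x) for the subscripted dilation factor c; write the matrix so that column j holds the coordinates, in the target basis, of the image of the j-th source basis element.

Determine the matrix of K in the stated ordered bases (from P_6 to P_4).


the matrix is [[0, 0, 1, 0, 5/8, 0, 91/256]; [0, 0, 0, 3/2, 0, 25/16, 0]; [0, 0, 0, 0, 3/2, 0, 75/32]; [0, 0, 0, 0, 0, 5/4, 0]; [0, 0, 0, 0, 0, 0, 15/16]] (rows listed top to bottom)

image of 1: 0
image of x: 0
image of x^2: 1
image of x^3: (3/2)x
image of x^4: (3/2)x^2 + 5/8
image of x^5: (5/4)x^3 + (25/16)x
image of x^6: (15/16)x^4 + (75/32)x^2 + 91/256
each image's coordinates form column j of the matrix


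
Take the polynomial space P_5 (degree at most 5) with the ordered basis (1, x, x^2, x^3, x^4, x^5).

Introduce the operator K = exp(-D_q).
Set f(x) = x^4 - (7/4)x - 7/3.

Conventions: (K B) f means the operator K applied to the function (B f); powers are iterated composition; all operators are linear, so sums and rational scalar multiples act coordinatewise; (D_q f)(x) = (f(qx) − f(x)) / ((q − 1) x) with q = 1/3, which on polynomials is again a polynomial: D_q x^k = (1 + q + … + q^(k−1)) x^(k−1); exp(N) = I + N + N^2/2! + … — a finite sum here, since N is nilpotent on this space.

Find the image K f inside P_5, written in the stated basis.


the image equals g(x) = x^4 - (40/27)x^3 + (260/243)x^2 - (19469/8748)x - 4063/8748

order-1 term: -(40/27)x^3 + 7/4
order-2 term: (260/243)x^2
order-3 term: -(1040/2187)x
order-4 term: 260/2187
the series for exp(-D_q) f terminates at order 4
exp(-D_q) f = x^4 - (40/27)x^3 + (260/243)x^2 - (19469/8748)x - 4063/8748


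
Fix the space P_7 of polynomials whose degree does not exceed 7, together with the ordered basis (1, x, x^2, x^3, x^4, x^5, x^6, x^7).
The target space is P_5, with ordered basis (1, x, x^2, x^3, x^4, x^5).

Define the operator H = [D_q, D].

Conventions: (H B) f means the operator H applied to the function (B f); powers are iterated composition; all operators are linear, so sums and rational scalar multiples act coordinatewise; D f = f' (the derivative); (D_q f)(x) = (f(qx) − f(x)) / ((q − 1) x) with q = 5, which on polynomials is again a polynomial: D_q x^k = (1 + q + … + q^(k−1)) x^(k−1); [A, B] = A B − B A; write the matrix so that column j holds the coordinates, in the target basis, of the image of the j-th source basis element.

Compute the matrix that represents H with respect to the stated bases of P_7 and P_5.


the matrix is [[0, 0, -4, 0, 0, 0, 0, 0]; [0, 0, 0, -44, 0, 0, 0, 0]; [0, 0, 0, 0, -344, 0, 0, 0]; [0, 0, 0, 0, 0, -2344, 0, 0]; [0, 0, 0, 0, 0, 0, -14844, 0]; [0, 0, 0, 0, 0, 0, 0, -89844]] (rows listed top to bottom)

image of 1: 0
image of x: 0
image of x^2: -4
image of x^3: -44x
image of x^4: -344x^2
image of x^5: -2344x^3
image of x^6: -14844x^4
image of x^7: -89844x^5
each image's coordinates form column j of the matrix


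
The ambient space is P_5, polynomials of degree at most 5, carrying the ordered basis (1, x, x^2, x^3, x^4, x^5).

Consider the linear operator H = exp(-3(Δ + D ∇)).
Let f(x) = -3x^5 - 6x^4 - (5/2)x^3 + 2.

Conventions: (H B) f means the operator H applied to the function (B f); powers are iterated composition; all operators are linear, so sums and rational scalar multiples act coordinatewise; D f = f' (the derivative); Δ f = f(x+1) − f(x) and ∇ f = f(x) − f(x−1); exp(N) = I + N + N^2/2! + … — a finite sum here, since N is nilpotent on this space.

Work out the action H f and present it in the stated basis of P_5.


order-1 term: 45x^4 + 342x^3 + (333/2)x^2 + (297/2)x + 39
order-2 term: -270x^3 - 2754x^2 - (9153/2)x - 567/2
order-3 term: 810x^2 + 7938x + 24597/2
order-4 term: -1215x - 7776
order-5 term: 729
the series for exp(-3(Δ + D ∇)) f terminates at order 5
exp(-3(Δ + D ∇)) f = -3x^5 + 39x^4 + (139/2)x^3 - (3555/2)x^2 + 2295x + 5009

the result is g(x) = -3x^5 + 39x^4 + (139/2)x^3 - (3555/2)x^2 + 2295x + 5009


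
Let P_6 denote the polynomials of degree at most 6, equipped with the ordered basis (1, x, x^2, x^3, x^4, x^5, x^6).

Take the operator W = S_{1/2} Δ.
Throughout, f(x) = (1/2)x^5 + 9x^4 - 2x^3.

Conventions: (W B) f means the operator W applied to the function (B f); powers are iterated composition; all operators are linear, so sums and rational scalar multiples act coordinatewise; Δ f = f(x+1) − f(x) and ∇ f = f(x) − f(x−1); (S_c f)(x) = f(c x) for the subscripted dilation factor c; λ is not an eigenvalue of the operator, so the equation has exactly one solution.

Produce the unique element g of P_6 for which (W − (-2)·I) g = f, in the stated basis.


write g with unknown coordinates in the stated basis and equate coefficients in (W − (-2)·I) g = f
solving from the highest basis element down gives g = (1/4)x^5 + (571/128)x^4 - (1163/512)x^3 - (11495/4096)x^2 - (13653/8192)x + 16659/16384
check: W g = (5/64)x^4 + (651/256)x^3 + (11495/2048)x^2 + (13653/4096)x - 16659/8192
so W g − (-2)·g = (1/2)x^5 + 9x^4 - 2x^3 = f ✓

g(x) = (1/4)x^5 + (571/128)x^4 - (1163/512)x^3 - (11495/4096)x^2 - (13653/8192)x + 16659/16384


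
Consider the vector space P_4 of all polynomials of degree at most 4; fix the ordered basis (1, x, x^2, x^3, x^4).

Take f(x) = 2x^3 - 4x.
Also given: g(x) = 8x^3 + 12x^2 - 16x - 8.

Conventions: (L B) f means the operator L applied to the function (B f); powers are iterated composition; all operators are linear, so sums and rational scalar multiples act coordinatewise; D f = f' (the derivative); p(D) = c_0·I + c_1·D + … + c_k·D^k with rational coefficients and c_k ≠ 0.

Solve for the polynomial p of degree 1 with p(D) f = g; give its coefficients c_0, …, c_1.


c_0 = 4, c_1 = 2

D^0 f = 2x^3 - 4x
D^1 f = 6x^2 - 4
matching coefficients of g against c_0 f + c_1 Df + … from the top degree down determines the c_i
solution: c_0 = 4, c_1 = 2


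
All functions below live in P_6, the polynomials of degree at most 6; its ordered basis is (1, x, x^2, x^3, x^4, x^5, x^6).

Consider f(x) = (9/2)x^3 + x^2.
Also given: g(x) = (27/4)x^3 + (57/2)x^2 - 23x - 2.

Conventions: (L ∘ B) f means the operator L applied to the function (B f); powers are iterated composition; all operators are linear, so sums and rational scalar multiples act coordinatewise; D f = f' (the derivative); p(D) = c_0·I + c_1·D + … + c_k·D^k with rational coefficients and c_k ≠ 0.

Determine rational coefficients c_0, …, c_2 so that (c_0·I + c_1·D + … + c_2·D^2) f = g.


D^0 f = (9/2)x^3 + x^2
D^1 f = (27/2)x^2 + 2x
D^2 f = 27x + 2
matching coefficients of g against c_0 f + c_1 Df + … from the top degree down determines the c_i
solution: c_0 = 3/2, c_1 = 2, c_2 = -1

p(D) = (3/2)·I + 2·D − D^2, i.e. c_0 = 3/2, c_1 = 2, c_2 = -1


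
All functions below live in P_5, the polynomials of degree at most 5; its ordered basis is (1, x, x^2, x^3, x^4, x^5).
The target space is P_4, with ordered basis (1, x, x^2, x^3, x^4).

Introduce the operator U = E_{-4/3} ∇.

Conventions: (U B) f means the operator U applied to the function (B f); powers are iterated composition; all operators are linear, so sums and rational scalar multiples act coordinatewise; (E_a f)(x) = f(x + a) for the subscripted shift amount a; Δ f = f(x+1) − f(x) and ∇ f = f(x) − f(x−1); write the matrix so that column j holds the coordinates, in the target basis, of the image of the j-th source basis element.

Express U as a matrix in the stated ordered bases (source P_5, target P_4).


the matrix is [[0, 1, -11/3, 31/3, -715/27, 5261/81]; [0, 0, 2, -11, 124/3, -3575/27]; [0, 0, 0, 3, -22, 310/3]; [0, 0, 0, 0, 4, -110/3]; [0, 0, 0, 0, 0, 5]] (rows listed top to bottom)

image of 1: 0
image of x: 1
image of x^2: 2x - 11/3
image of x^3: 3x^2 - 11x + 31/3
image of x^4: 4x^3 - 22x^2 + (124/3)x - 715/27
image of x^5: 5x^4 - (110/3)x^3 + (310/3)x^2 - (3575/27)x + 5261/81
each image's coordinates form column j of the matrix


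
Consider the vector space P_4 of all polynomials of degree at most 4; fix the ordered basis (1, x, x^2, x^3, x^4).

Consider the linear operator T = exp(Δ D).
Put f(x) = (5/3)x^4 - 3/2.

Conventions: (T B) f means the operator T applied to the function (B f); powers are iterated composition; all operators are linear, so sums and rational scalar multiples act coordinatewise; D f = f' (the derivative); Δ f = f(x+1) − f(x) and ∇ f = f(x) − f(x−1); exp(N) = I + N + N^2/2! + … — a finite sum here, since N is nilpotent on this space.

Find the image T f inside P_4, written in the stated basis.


order-1 term: 20x^2 + 20x + 20/3
order-2 term: 20
the series for exp(Δ D) f terminates at order 2
exp(Δ D) f = (5/3)x^4 + 20x^2 + 20x + 151/6

the result is g(x) = (5/3)x^4 + 20x^2 + 20x + 151/6


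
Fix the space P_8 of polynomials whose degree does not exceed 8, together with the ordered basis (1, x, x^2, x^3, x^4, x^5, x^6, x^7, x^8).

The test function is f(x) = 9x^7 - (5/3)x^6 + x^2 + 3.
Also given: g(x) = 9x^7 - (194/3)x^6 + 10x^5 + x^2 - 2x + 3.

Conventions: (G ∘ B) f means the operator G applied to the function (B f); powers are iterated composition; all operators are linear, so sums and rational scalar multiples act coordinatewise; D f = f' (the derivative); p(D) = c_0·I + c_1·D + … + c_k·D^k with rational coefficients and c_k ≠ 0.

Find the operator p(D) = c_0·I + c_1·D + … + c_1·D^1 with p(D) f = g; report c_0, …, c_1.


D^0 f = 9x^7 - (5/3)x^6 + x^2 + 3
D^1 f = 63x^6 - 10x^5 + 2x
matching coefficients of g against c_0 f + c_1 Df + … from the top degree down determines the c_i
solution: c_0 = 1, c_1 = -1

c_0 = 1, c_1 = -1


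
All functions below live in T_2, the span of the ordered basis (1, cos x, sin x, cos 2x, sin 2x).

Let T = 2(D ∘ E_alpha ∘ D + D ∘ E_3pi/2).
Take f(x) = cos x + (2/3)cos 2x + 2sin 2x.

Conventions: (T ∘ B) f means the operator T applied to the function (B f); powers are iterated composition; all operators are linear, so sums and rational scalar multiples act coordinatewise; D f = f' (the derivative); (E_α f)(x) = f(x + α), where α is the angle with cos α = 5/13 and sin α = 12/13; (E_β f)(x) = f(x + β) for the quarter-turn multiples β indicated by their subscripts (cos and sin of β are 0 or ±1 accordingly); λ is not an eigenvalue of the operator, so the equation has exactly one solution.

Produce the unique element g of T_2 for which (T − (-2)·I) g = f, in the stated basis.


write g with unknown coordinates in the stated basis and equate coefficients in (T − (-2)·I) g = f
solving from the highest basis element down gives g = (7/30)cos x - (2/15)sin x + (1033/6421)cos 2x + (1117/19263)sin 2x
check: T g = (8/15)cos x + (4/15)sin x + (6644/19263)cos 2x + (36292/19263)sin 2x
so T g − (-2)·g = cos x + (2/3)cos 2x + 2sin 2x = f ✓

the image equals g(x) = (7/30)cos x - (2/15)sin x + (1033/6421)cos 2x + (1117/19263)sin 2x


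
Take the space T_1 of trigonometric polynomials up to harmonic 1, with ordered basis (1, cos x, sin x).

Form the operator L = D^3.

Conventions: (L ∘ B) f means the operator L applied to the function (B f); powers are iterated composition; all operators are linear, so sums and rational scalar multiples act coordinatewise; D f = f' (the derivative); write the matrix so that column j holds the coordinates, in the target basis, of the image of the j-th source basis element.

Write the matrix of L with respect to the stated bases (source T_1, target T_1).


image of 1: 0
image of cos x: sin x
image of sin x: -cos x
each image's coordinates form column j of the matrix

the matrix is [[0, 0, 0]; [0, 0, -1]; [0, 1, 0]] (rows listed top to bottom)


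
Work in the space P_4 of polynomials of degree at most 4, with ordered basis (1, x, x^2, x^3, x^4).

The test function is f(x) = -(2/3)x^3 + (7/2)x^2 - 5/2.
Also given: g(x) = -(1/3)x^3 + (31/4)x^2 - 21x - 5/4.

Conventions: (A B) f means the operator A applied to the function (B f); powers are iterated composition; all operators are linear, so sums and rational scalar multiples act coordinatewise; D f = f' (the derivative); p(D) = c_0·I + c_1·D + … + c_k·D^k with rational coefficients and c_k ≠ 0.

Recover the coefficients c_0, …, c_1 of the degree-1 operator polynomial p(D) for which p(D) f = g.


p(D) = (1/2)·I − 3·D, i.e. c_0 = 1/2, c_1 = -3

D^0 f = -(2/3)x^3 + (7/2)x^2 - 5/2
D^1 f = -2x^2 + 7x
matching coefficients of g against c_0 f + c_1 Df + … from the top degree down determines the c_i
solution: c_0 = 1/2, c_1 = -3


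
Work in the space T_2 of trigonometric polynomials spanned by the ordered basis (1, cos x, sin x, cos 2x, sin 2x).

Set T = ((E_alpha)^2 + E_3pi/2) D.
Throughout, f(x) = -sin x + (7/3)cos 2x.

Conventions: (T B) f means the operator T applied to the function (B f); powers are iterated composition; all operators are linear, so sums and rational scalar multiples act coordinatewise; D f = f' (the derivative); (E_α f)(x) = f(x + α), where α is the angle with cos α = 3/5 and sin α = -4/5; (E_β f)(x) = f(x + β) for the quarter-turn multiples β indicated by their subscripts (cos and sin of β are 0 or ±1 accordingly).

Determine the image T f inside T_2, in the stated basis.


the image equals g(x) = (7/25)cos x - (49/25)sin x - (1568/625)cos 2x + (5376/625)sin 2x

D f = -cos x - (14/3)sin 2x
E_alpha D f = -(3/5)cos x - (4/5)sin x + (112/25)cos 2x + (98/75)sin 2x
E_alpha E_alpha D f = (7/25)cos x - (24/25)sin x - (1568/625)cos 2x + (7378/1875)sin 2x
E_3pi/2 D f = -sin x + (14/3)sin 2x
((E_alpha)^2 + E_3pi/2) D f = (7/25)cos x - (49/25)sin x - (1568/625)cos 2x + (5376/625)sin 2x


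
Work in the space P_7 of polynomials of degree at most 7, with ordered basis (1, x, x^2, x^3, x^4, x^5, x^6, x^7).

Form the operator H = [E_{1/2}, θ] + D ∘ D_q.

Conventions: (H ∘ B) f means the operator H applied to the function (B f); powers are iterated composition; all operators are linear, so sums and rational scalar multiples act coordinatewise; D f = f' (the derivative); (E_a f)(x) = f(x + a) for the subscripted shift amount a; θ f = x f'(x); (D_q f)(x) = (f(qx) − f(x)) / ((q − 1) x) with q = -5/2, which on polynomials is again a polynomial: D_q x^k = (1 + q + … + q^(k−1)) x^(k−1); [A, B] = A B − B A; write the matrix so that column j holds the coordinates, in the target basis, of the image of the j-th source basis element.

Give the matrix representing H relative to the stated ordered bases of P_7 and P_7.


the matrix is [[0, 1/2, -1, 3/8, 1/4, 5/32, 3/32, 7/128]; [0, 0, 1, 11, 3/2, 5/4, 15/16, 21/32]; [0, 0, 0, 3/2, -237/8, 15/4, 15/4, 105/32]; [0, 0, 0, 0, 2, 471/4, 15/2, 35/4]; [0, 0, 0, 0, 0, 5/2, -10875/32, 105/8]; [0, 0, 0, 0, 0, 0, 3, 33873/32]; [0, 0, 0, 0, 0, 0, 0, 7/2]; [0, 0, 0, 0, 0, 0, 0, 0]] (rows listed top to bottom)

image of 1: 0
image of x: 1/2
image of x^2: x - 1
image of x^3: (3/2)x^2 + 11x + 3/8
image of x^4: 2x^3 - (237/8)x^2 + (3/2)x + 1/4
image of x^5: (5/2)x^4 + (471/4)x^3 + (15/4)x^2 + (5/4)x + 5/32
image of x^6: 3x^5 - (10875/32)x^4 + (15/2)x^3 + (15/4)x^2 + (15/16)x + 3/32
image of x^7: (7/2)x^6 + (33873/32)x^5 + (105/8)x^4 + (35/4)x^3 + (105/32)x^2 + (21/32)x + 7/128
each image's coordinates form column j of the matrix


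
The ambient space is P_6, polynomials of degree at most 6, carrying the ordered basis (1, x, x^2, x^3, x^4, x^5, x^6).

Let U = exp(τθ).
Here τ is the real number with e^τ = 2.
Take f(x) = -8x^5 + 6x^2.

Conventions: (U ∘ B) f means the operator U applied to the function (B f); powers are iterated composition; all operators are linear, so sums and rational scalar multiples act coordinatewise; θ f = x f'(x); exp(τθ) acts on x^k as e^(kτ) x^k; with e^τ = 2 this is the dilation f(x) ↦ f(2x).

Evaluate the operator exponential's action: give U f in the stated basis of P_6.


exp(τθ) x^k = e^(kτ) x^k; with e^τ = 2 this sends x^k to 2^k x^k
x^2 ↦ 4 x^2
x^5 ↦ 32 x^5
applying this coordinatewise to f: exp(τθ) f = -256x^5 + 24x^2

the result is g(x) = -256x^5 + 24x^2


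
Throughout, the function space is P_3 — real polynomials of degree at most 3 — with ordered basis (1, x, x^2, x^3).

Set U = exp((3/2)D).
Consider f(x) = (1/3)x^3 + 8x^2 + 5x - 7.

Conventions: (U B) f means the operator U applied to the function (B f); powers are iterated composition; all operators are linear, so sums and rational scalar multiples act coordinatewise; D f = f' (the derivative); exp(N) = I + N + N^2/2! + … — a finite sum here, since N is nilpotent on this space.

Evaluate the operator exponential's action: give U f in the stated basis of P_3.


order-1 term: (3/2)x^2 + 24x + 15/2
order-2 term: (9/4)x + 18
order-3 term: 9/8
the series for exp((3/2)D) f terminates at order 3
exp((3/2)D) f = (1/3)x^3 + (19/2)x^2 + (125/4)x + 157/8

the result is g(x) = (1/3)x^3 + (19/2)x^2 + (125/4)x + 157/8


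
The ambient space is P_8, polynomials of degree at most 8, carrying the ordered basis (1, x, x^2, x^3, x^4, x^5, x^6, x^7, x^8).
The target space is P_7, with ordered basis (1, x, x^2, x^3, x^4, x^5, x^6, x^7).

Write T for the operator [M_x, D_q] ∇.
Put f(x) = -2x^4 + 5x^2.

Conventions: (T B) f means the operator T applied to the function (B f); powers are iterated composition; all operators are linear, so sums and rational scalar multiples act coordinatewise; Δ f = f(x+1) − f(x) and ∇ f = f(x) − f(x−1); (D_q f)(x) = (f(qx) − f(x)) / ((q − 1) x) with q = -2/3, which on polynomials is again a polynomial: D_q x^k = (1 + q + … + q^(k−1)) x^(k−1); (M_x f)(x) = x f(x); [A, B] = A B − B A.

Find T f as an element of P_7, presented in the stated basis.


the result is g(x) = -(64/27)x^3 - (16/3)x^2 + (4/3)x + 3

∇ f = -8x^3 + 12x^2 + 2x - 3
D_q ∇ f = -(56/9)x^2 + 4x + 2
M_x D_q ∇ f = -(56/9)x^3 + 4x^2 + 2x
M_x ∇ f = -8x^4 + 12x^3 + 2x^2 - 3x
D_q M_x ∇ f = -(104/27)x^3 + (28/3)x^2 + (2/3)x - 3
[M_x, D_q] ∇ f = -(64/27)x^3 - (16/3)x^2 + (4/3)x + 3


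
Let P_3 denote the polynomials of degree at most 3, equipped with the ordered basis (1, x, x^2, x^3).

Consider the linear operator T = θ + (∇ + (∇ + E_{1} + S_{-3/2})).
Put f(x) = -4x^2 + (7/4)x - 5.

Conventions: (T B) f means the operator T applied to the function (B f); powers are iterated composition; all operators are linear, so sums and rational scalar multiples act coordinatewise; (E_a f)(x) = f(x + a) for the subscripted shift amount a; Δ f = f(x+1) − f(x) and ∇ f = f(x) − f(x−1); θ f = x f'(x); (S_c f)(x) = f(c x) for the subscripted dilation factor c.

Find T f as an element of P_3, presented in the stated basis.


the image equals g(x) = -21x^2 - (185/8)x - 3/4

θ f = -8x^2 + (7/4)x
∇ f = -8x + 23/4
∇ f = -8x + 23/4
E_{1} f = -4x^2 - (25/4)x - 29/4
S_{-3/2} f = -9x^2 - (21/8)x - 5
(∇ + E_{1} + S_{-3/2}) f = -13x^2 - (135/8)x - 13/2
(∇ + (∇ + E_{1} + S_{-3/2})) f = -13x^2 - (199/8)x - 3/4
(θ + (∇ + (∇ + E_{1} + S_{-3/2}))) f = -21x^2 - (185/8)x - 3/4


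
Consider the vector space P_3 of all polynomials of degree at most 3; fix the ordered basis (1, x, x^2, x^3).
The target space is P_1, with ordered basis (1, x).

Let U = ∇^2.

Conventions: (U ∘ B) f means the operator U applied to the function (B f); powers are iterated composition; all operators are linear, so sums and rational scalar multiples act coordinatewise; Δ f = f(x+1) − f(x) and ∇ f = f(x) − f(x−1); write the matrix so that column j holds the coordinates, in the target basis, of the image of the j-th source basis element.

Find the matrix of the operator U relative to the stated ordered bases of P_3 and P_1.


image of 1: 0
image of x: 0
image of x^2: 2
image of x^3: 6x - 6
each image's coordinates form column j of the matrix

the matrix is [[0, 0, 2, -6]; [0, 0, 0, 6]] (rows listed top to bottom)


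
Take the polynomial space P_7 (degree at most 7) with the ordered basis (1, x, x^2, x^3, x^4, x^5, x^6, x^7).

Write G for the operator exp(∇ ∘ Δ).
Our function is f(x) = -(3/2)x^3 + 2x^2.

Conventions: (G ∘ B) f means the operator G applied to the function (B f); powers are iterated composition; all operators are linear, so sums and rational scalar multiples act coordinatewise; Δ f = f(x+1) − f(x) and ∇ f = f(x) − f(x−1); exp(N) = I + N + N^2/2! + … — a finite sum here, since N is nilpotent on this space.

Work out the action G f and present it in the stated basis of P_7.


order-1 term: -9x + 4
the series for exp(∇ ∘ Δ) f terminates at order 1
exp(∇ ∘ Δ) f = -(3/2)x^3 + 2x^2 - 9x + 4

the result is g(x) = -(3/2)x^3 + 2x^2 - 9x + 4


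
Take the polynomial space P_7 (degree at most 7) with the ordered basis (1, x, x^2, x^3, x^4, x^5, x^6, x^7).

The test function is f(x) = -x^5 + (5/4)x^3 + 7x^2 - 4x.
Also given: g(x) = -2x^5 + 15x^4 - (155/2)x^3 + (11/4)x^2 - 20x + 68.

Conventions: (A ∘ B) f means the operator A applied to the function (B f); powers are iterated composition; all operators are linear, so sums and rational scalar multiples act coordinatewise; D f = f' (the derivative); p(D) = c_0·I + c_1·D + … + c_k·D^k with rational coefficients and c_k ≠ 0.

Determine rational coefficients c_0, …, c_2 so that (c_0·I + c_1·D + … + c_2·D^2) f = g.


c_0 = 2, c_1 = -3, c_2 = 4

D^0 f = -x^5 + (5/4)x^3 + 7x^2 - 4x
D^1 f = -5x^4 + (15/4)x^2 + 14x - 4
D^2 f = -20x^3 + (15/2)x + 14
matching coefficients of g against c_0 f + c_1 Df + … from the top degree down determines the c_i
solution: c_0 = 2, c_1 = -3, c_2 = 4


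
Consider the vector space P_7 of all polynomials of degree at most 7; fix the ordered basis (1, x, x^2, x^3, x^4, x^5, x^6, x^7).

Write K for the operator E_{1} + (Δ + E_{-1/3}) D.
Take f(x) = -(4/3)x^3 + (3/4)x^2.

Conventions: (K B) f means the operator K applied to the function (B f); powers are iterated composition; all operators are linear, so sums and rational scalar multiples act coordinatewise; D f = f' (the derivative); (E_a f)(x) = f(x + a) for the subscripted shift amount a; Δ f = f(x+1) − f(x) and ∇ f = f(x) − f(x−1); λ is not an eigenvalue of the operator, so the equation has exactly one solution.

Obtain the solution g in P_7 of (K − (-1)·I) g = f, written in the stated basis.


the result is g(x) = -(2/3)x^3 + (19/8)x^2 - (29/12)x + 157/144

write g with unknown coordinates in the stated basis and equate coefficients in (K − (-1)·I) g = f
solving from the highest basis element down gives g = -(2/3)x^3 + (19/8)x^2 - (29/12)x + 157/144
check: K g = -(2/3)x^3 - (13/8)x^2 + (29/12)x - 157/144
so K g − (-1)·g = -(4/3)x^3 + (3/4)x^2 = f ✓


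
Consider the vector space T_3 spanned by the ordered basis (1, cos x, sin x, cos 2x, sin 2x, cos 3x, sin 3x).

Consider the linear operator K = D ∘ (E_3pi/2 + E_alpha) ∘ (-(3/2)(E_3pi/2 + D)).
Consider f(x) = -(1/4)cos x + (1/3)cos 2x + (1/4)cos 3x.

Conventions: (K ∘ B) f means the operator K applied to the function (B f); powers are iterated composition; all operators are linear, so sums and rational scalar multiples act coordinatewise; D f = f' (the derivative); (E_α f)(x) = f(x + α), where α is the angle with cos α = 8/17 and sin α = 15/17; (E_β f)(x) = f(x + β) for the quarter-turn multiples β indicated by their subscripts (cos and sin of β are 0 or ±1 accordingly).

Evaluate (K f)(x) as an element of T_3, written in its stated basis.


E_3pi/2 f = -(1/4)sin x - (1/3)cos 2x - (1/4)sin 3x
D f = (1/4)sin x - (2/3)sin 2x - (3/4)sin 3x
(E_3pi/2 + D) f = -(1/3)cos 2x - (2/3)sin 2x - sin 3x
(-(3/2)(E_3pi/2 + D)) f = (1/2)cos 2x + sin 2x + (3/2)sin 3x
E_3pi/2 (-(3/2)(E_3pi/2 + D)) f = -(1/2)cos 2x - sin 2x + (3/2)cos 3x
E_alpha (-(3/2)(E_3pi/2 + D)) f = (319/578)cos 2x - (281/289)sin 2x - (1485/9826)cos 3x - (7332/4913)sin 3x
(E_3pi/2 + E_alpha) (-(3/2)(E_3pi/2 + D)) f = (15/289)cos 2x - (570/289)sin 2x + (6627/4913)cos 3x - (7332/4913)sin 3x
D (E_3pi/2 + E_alpha) (-(3/2)(E_3pi/2 + D)) f = -(1140/289)cos 2x - (30/289)sin 2x - (21996/4913)cos 3x - (19881/4913)sin 3x

g(x) = -(1140/289)cos 2x - (30/289)sin 2x - (21996/4913)cos 3x - (19881/4913)sin 3x
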